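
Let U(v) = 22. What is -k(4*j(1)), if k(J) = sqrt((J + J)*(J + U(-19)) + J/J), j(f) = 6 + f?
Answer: -sqrt(2801) ≈ -52.924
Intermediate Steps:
k(J) = sqrt(1 + 2*J*(22 + J)) (k(J) = sqrt((J + J)*(J + 22) + J/J) = sqrt((2*J)*(22 + J) + 1) = sqrt(2*J*(22 + J) + 1) = sqrt(1 + 2*J*(22 + J)))
-k(4*j(1)) = -sqrt(1 + 2*(4*(6 + 1))**2 + 44*(4*(6 + 1))) = -sqrt(1 + 2*(4*7)**2 + 44*(4*7)) = -sqrt(1 + 2*28**2 + 44*28) = -sqrt(1 + 2*784 + 1232) = -sqrt(1 + 1568 + 1232) = -sqrt(2801)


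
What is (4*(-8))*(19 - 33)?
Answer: 448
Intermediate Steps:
(4*(-8))*(19 - 33) = -32*(-14) = 448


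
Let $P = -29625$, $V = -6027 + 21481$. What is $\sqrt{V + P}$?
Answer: $i \sqrt{14171} \approx 119.04 i$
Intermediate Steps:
$V = 15454$
$\sqrt{V + P} = \sqrt{15454 - 29625} = \sqrt{-14171} = i \sqrt{14171}$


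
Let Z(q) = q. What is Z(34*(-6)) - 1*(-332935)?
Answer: 332731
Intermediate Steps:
Z(34*(-6)) - 1*(-332935) = 34*(-6) - 1*(-332935) = -204 + 332935 = 332731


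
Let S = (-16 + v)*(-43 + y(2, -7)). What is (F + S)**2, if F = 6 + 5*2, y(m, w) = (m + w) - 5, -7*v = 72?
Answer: 97298496/49 ≈ 1.9857e+6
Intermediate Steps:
v = -72/7 (v = -1/7*72 = -72/7 ≈ -10.286)
y(m, w) = -5 + m + w
F = 16 (F = 6 + 10 = 16)
S = 9752/7 (S = (-16 - 72/7)*(-43 + (-5 + 2 - 7)) = -184*(-43 - 10)/7 = -184/7*(-53) = 9752/7 ≈ 1393.1)
(F + S)**2 = (16 + 9752/7)**2 = (9864/7)**2 = 97298496/49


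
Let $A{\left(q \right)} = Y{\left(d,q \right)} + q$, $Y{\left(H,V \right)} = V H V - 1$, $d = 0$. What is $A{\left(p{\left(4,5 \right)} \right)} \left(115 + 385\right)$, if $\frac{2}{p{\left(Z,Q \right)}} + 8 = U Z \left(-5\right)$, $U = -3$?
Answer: $- \frac{6250}{13} \approx -480.77$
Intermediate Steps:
$Y{\left(H,V \right)} = -1 + H V^{2}$ ($Y{\left(H,V \right)} = H V V - 1 = H V^{2} - 1 = -1 + H V^{2}$)
$p{\left(Z,Q \right)} = \frac{2}{-8 + 15 Z}$ ($p{\left(Z,Q \right)} = \frac{2}{-8 + - 3 Z \left(-5\right)} = \frac{2}{-8 + 15 Z}$)
$A{\left(q \right)} = -1 + q$ ($A{\left(q \right)} = \left(-1 + 0 q^{2}\right) + q = \left(-1 + 0\right) + q = -1 + q$)
$A{\left(p{\left(4,5 \right)} \right)} \left(115 + 385\right) = \left(-1 + \frac{2}{-8 + 15 \cdot 4}\right) \left(115 + 385\right) = \left(-1 + \frac{2}{-8 + 60}\right) 500 = \left(-1 + \frac{2}{52}\right) 500 = \left(-1 + 2 \cdot \frac{1}{52}\right) 500 = \left(-1 + \frac{1}{26}\right) 500 = \left(- \frac{25}{26}\right) 500 = - \frac{6250}{13}$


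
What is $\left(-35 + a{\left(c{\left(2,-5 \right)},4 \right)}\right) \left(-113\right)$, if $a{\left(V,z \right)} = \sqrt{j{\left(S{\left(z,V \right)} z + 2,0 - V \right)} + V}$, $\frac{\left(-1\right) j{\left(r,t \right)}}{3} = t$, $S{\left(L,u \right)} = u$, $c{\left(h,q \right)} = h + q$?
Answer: $3955 - 226 i \sqrt{3} \approx 3955.0 - 391.44 i$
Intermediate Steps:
$j{\left(r,t \right)} = - 3 t$
$a{\left(V,z \right)} = 2 \sqrt{V}$ ($a{\left(V,z \right)} = \sqrt{- 3 \left(0 - V\right) + V} = \sqrt{- 3 \left(- V\right) + V} = \sqrt{3 V + V} = \sqrt{4 V} = 2 \sqrt{V}$)
$\left(-35 + a{\left(c{\left(2,-5 \right)},4 \right)}\right) \left(-113\right) = \left(-35 + 2 \sqrt{2 - 5}\right) \left(-113\right) = \left(-35 + 2 \sqrt{-3}\right) \left(-113\right) = \left(-35 + 2 i \sqrt{3}\right) \left(-113\right) = 3955 - 226 i \sqrt{3}$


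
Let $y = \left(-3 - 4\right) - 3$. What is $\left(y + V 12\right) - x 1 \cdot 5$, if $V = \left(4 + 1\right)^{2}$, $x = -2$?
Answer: $300$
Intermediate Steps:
$V = 25$ ($V = 5^{2} = 25$)
$y = -10$ ($y = -7 - 3 = -10$)
$\left(y + V 12\right) - x 1 \cdot 5 = \left(-10 + 25 \cdot 12\right) - \left(-2\right) 1 \cdot 5 = \left(-10 + 300\right) - \left(-2\right) 5 = 290 - -10 = 290 + 10 = 300$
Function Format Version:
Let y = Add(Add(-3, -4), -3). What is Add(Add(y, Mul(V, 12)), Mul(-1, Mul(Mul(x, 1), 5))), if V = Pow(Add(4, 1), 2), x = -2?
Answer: 300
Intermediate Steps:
V = 25 (V = Pow(5, 2) = 25)
y = -10 (y = Add(-7, -3) = -10)
Add(Add(y, Mul(V, 12)), Mul(-1, Mul(Mul(x, 1), 5))) = Add(Add(-10, Mul(25, 12)), Mul(-1, Mul(Mul(-2, 1), 5))) = Add(Add(-10, 300), Mul(-1, Mul(-2, 5))) = Add(290, Mul(-1, -10)) = Add(290, 10) = 300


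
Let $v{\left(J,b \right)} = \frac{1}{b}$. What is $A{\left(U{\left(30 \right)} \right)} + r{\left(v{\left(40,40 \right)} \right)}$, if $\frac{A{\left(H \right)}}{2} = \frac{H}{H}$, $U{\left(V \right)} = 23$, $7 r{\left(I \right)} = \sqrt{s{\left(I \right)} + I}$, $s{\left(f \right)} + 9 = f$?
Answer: $2 + \frac{i \sqrt{895}}{70} \approx 2.0 + 0.42738 i$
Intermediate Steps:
$s{\left(f \right)} = -9 + f$
$r{\left(I \right)} = \frac{\sqrt{-9 + 2 I}}{7}$ ($r{\left(I \right)} = \frac{\sqrt{\left(-9 + I\right) + I}}{7} = \frac{\sqrt{-9 + 2 I}}{7}$)
$A{\left(H \right)} = 2$ ($A{\left(H \right)} = 2 \frac{H}{H} = 2 \cdot 1 = 2$)
$A{\left(U{\left(30 \right)} \right)} + r{\left(v{\left(40,40 \right)} \right)} = 2 + \frac{\sqrt{-9 + \frac{2}{40}}}{7} = 2 + \frac{\sqrt{-9 + 2 \cdot \frac{1}{40}}}{7} = 2 + \frac{\sqrt{-9 + \frac{1}{20}}}{7} = 2 + \frac{\sqrt{- \frac{179}{20}}}{7} = 2 + \frac{\frac{1}{10} i \sqrt{895}}{7} = 2 + \frac{i \sqrt{895}}{70}$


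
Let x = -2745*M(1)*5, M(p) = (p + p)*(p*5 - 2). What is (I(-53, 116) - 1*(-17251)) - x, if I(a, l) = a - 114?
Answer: 99434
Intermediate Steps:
I(a, l) = -114 + a
M(p) = 2*p*(-2 + 5*p) (M(p) = (2*p)*(5*p - 2) = (2*p)*(-2 + 5*p) = 2*p*(-2 + 5*p))
x = -82350 (x = -2745*2*1*(-2 + 5*1)*5 = -2745*2*1*(-2 + 5)*5 = -2745*2*1*3*5 = -16470*5 = -2745*30 = -82350)
(I(-53, 116) - 1*(-17251)) - x = ((-114 - 53) - 1*(-17251)) - 1*(-82350) = (-167 + 17251) + 82350 = 17084 + 82350 = 99434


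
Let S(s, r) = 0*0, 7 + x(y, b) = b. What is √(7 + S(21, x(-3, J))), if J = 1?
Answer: √7 ≈ 2.6458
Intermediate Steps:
x(y, b) = -7 + b
S(s, r) = 0
√(7 + S(21, x(-3, J))) = √(7 + 0) = √7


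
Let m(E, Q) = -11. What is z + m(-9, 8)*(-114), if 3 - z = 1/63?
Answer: 79190/63 ≈ 1257.0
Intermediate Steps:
z = 188/63 (z = 3 - 1/63 = 188/63 ≈ 2.9841)
z + m(-9, 8)*(-114) = 188/63 - 11*(-114) = 188/63 + 1254 = 79190/63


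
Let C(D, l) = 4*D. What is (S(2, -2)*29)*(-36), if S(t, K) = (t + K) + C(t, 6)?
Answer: -8352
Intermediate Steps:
S(t, K) = K + 5*t (S(t, K) = (t + K) + 4*t = (K + t) + 4*t = K + 5*t)
(S(2, -2)*29)*(-36) = ((-2 + 5*2)*29)*(-36) = ((-2 + 10)*29)*(-36) = (8*29)*(-36) = 232*(-36) = -8352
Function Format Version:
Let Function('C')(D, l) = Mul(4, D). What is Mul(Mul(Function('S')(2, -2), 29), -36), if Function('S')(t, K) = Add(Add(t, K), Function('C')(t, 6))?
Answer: -8352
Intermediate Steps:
Function('S')(t, K) = Add(K, Mul(5, t)) (Function('S')(t, K) = Add(Add(t, K), Mul(4, t)) = Add(Add(K, t), Mul(4, t)) = Add(K, Mul(5, t)))
Mul(Mul(Function('S')(2, -2), 29), -36) = Mul(Mul(Add(-2, Mul(5, 2)), 29), -36) = Mul(Mul(Add(-2, 10), 29), -36) = Mul(Mul(8, 29), -36) = Mul(232, -36) = -8352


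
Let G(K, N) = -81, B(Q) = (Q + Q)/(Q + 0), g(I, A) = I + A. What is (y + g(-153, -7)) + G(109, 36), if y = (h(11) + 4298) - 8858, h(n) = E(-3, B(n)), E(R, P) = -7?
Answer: -4808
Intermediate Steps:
g(I, A) = A + I
B(Q) = 2 (B(Q) = (2*Q)/Q = 2)
h(n) = -7
y = -4567 (y = (-7 + 4298) - 8858 = 4291 - 8858 = -4567)
(y + g(-153, -7)) + G(109, 36) = (-4567 + (-7 - 153)) - 81 = (-4567 - 160) - 81 = -4727 - 81 = -4808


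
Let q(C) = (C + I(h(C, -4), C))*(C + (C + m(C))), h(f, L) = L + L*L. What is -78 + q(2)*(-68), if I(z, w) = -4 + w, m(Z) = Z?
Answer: -78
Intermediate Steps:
h(f, L) = L + L²
q(C) = 3*C*(-4 + 2*C) (q(C) = (C + (-4 + C))*(C + (C + C)) = (-4 + 2*C)*(C + 2*C) = (-4 + 2*C)*(3*C) = 3*C*(-4 + 2*C))
-78 + q(2)*(-68) = -78 + (6*2*(-2 + 2))*(-68) = -78 + (6*2*0)*(-68) = -78 + 0*(-68) = -78 + 0 = -78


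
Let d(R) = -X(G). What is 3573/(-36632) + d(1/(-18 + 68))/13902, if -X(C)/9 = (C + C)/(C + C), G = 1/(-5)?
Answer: -8223693/84876344 ≈ -0.096890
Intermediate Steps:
G = -1/5 ≈ -0.20000
X(C) = -9 (X(C) = -9*(C + C)/(C + C) = -9*2*C/(2*C) = -9*2*C*1/(2*C) = -9*1 = -9)
d(R) = 9 (d(R) = -1*(-9) = 9)
3573/(-36632) + d(1/(-18 + 68))/13902 = 3573/(-36632) + 9/13902 = 3573*(-1/36632) + 9*(1/13902) = -3573/36632 + 3/4634 = -8223693/84876344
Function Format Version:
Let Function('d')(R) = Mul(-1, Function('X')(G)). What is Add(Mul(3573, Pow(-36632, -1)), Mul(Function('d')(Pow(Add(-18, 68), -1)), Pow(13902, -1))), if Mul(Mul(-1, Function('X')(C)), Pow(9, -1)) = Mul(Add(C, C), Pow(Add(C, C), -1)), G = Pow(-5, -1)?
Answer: Rational(-8223693, 84876344) ≈ -0.096890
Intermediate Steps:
G = Rational(-1, 5) ≈ -0.20000
Function('X')(C) = -9 (Function('X')(C) = Mul(-9, Mul(Add(C, C), Pow(Add(C, C), -1))) = Mul(-9, Mul(Mul(2, C), Pow(Mul(2, C), -1))) = Mul(-9, Mul(Mul(2, C), Mul(Rational(1, 2), Pow(C, -1)))) = Mul(-9, 1) = -9)
Function('d')(R) = 9 (Function('d')(R) = Mul(-1, -9) = 9)
Add(Mul(3573, Pow(-36632, -1)), Mul(Function('d')(Pow(Add(-18, 68), -1)), Pow(13902, -1))) = Add(Mul(3573, Pow(-36632, -1)), Mul(9, Pow(13902, -1))) = Add(Mul(3573, Rational(-1, 36632)), Mul(9, Rational(1, 13902))) = Add(Rational(-3573, 36632), Rational(3, 4634)) = Rational(-8223693, 84876344)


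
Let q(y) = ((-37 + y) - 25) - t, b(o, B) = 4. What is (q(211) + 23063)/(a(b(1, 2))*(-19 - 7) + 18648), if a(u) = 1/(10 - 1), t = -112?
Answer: 104958/83903 ≈ 1.2509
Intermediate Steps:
q(y) = 50 + y (q(y) = ((-37 + y) - 25) - 1*(-112) = (-62 + y) + 112 = 50 + y)
a(u) = 1/9
(q(211) + 23063)/(a(b(1, 2))*(-19 - 7) + 18648) = ((50 + 211) + 23063)/((-19 - 7)/9 + 18648) = (261 + 23063)/((1/9)*(-26) + 18648) = 23324/(-26/9 + 18648) = 23324/(167806/9) = 23324*(9/167806) = 104958/83903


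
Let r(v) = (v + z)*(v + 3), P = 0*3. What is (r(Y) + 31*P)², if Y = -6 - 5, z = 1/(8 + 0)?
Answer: 7569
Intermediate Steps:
P = 0
z = ⅛ (z = 1/8 = ⅛ ≈ 0.12500)
Y = -11
r(v) = (3 + v)*(⅛ + v) (r(v) = (v + ⅛)*(v + 3) = (⅛ + v)*(3 + v) = (3 + v)*(⅛ + v))
(r(Y) + 31*P)² = ((3/8 + (-11)² + (25/8)*(-11)) + 31*0)² = ((3/8 + 121 - 275/8) + 0)² = (87 + 0)² = 87² = 7569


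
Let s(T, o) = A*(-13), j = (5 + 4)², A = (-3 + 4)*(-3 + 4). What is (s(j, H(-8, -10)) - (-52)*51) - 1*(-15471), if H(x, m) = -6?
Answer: 18110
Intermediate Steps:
A = 1 (A = 1*1 = 1)
j = 81 (j = 9² = 81)
s(T, o) = -13 (s(T, o) = 1*(-13) = -13)
(s(j, H(-8, -10)) - (-52)*51) - 1*(-15471) = (-13 - (-52)*51) - 1*(-15471) = (-13 - 1*(-2652)) + 15471 = (-13 + 2652) + 15471 = 2639 + 15471 = 18110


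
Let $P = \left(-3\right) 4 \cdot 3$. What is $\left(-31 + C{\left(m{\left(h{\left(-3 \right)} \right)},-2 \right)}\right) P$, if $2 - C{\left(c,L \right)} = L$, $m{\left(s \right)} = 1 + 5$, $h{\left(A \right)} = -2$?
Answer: $972$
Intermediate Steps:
$m{\left(s \right)} = 6$
$P = -36$ ($P = \left(-12\right) 3 = -36$)
$C{\left(c,L \right)} = 2 - L$
$\left(-31 + C{\left(m{\left(h{\left(-3 \right)} \right)},-2 \right)}\right) P = \left(-31 + \left(2 - -2\right)\right) \left(-36\right) = \left(-31 + \left(2 + 2\right)\right) \left(-36\right) = \left(-31 + 4\right) \left(-36\right) = \left(-27\right) \left(-36\right) = 972$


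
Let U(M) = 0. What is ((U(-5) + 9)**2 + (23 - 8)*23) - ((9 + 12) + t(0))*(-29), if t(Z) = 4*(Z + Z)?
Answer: 1035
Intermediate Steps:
t(Z) = 8*Z (t(Z) = 4*(2*Z) = 8*Z)
((U(-5) + 9)**2 + (23 - 8)*23) - ((9 + 12) + t(0))*(-29) = ((0 + 9)**2 + (23 - 8)*23) - ((9 + 12) + 8*0)*(-29) = (9**2 + 15*23) - (21 + 0)*(-29) = (81 + 345) - 21*(-29) = 426 - 1*(-609) = 426 + 609 = 1035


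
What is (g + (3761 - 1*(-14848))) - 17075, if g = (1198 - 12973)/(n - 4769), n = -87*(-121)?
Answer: 8820997/5758 ≈ 1532.0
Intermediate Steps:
n = 10527
g = -11775/5758 (g = (1198 - 12973)/(10527 - 4769) = -11775/5758 ≈ -2.0450)
(g + (3761 - 1*(-14848))) - 17075 = (-11775/5758 + (3761 - 1*(-14848))) - 17075 = (-11775/5758 + (3761 + 14848)) - 17075 = (-11775/5758 + 18609) - 17075 = 107138847/5758 - 17075 = 8820997/5758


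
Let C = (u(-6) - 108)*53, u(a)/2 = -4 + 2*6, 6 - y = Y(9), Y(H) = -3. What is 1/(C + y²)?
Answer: -1/4795 ≈ -0.00020855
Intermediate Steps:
y = 9 (y = 6 - 1*(-3) = 6 + 3 = 9)
u(a) = 16 (u(a) = 2*(-4 + 2*6) = 2*(-4 + 12) = 2*8 = 16)
C = -4876 (C = (16 - 108)*53 = -92*53 = -4876)
1/(C + y²) = 1/(-4876 + 9²) = 1/(-4876 + 81) = 1/(-4795) = -1/4795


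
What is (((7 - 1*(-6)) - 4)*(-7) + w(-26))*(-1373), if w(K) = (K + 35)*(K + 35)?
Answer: -24714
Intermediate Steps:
w(K) = (35 + K)² (w(K) = (35 + K)*(35 + K) = (35 + K)²)
(((7 - 1*(-6)) - 4)*(-7) + w(-26))*(-1373) = (((7 - 1*(-6)) - 4)*(-7) + (35 - 26)²)*(-1373) = (((7 + 6) - 4)*(-7) + 9²)*(-1373) = ((13 - 4)*(-7) + 81)*(-1373) = (9*(-7) + 81)*(-1373) = (-63 + 81)*(-1373) = 18*(-1373) = -24714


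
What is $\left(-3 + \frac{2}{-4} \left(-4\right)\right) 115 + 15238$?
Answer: $15123$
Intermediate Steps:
$\left(-3 + \frac{2}{-4} \left(-4\right)\right) 115 + 15238 = \left(-3 + 2 \left(- \frac{1}{4}\right) \left(-4\right)\right) 115 + 15238 = \left(-3 - -2\right) 115 + 15238 = \left(-3 + 2\right) 115 + 15238 = \left(-1\right) 115 + 15238 = -115 + 15238 = 15123$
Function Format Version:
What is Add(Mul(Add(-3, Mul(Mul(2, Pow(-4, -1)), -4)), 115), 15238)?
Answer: 15123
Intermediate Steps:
Add(Mul(Add(-3, Mul(Mul(2, Pow(-4, -1)), -4)), 115), 15238) = Add(Mul(Add(-3, Mul(Mul(2, Rational(-1, 4)), -4)), 115), 15238) = Add(Mul(Add(-3, Mul(Rational(-1, 2), -4)), 115), 15238) = Add(Mul(Add(-3, 2), 115), 15238) = Add(Mul(-1, 115), 15238) = Add(-115, 15238) = 15123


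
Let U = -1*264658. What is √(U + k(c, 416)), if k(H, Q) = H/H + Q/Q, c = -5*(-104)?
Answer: 4*I*√16541 ≈ 514.45*I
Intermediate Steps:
c = 520
k(H, Q) = 2 (k(H, Q) = 1 + 1 = 2)
U = -264658
√(U + k(c, 416)) = √(-264658 + 2) = √(-264656) = 4*I*√16541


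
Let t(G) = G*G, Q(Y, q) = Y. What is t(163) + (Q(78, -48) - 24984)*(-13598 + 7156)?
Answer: 160471021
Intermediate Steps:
t(G) = G²
t(163) + (Q(78, -48) - 24984)*(-13598 + 7156) = 163² + (78 - 24984)*(-13598 + 7156) = 26569 - 24906*(-6442) = 26569 + 160444452 = 160471021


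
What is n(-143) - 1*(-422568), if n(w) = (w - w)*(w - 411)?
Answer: 422568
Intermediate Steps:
n(w) = 0 (n(w) = 0*(-411 + w) = 0)
n(-143) - 1*(-422568) = 0 - 1*(-422568) = 0 + 422568 = 422568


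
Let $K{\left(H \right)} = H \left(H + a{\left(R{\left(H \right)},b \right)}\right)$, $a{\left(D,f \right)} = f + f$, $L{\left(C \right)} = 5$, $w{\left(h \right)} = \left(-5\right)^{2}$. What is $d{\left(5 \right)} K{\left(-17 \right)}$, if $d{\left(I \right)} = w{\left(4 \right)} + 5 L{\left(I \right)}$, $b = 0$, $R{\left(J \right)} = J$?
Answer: $14450$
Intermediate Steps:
$w{\left(h \right)} = 25$
$a{\left(D,f \right)} = 2 f$
$K{\left(H \right)} = H^{2}$ ($K{\left(H \right)} = H \left(H + 2 \cdot 0\right) = H \left(H + 0\right) = H H = H^{2}$)
$d{\left(I \right)} = 50$ ($d{\left(I \right)} = 25 + 5 \cdot 5 = 25 + 25 = 50$)
$d{\left(5 \right)} K{\left(-17 \right)} = 50 \left(-17\right)^{2} = 50 \cdot 289 = 14450$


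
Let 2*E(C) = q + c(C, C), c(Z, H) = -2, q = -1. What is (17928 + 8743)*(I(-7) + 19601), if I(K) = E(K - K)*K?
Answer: 1046116633/2 ≈ 5.2306e+8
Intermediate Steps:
E(C) = -3/2 (E(C) = (-1 - 2)/2 = (½)*(-3) = -3/2)
I(K) = -3*K/2
(17928 + 8743)*(I(-7) + 19601) = (17928 + 8743)*(-3/2*(-7) + 19601) = 26671*(21/2 + 19601) = 26671*(39223/2) = 1046116633/2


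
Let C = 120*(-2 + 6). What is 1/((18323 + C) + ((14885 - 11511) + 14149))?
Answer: 1/36326 ≈ 2.7528e-5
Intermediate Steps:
C = 480 (C = 120*4 = 480)
1/((18323 + C) + ((14885 - 11511) + 14149)) = 1/((18323 + 480) + ((14885 - 11511) + 14149)) = 1/(18803 + (3374 + 14149)) = 1/(18803 + 17523) = 1/36326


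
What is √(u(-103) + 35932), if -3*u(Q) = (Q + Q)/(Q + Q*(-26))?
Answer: 7*√164994/15 ≈ 189.56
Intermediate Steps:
u(Q) = 2/75 (u(Q) = -(Q + Q)/(3*(Q + Q*(-26))) = -2*Q/(3*(Q - 26*Q)) = -2*Q/(3*((-25*Q))) = -2*Q*(-1/(25*Q))/3 = -⅓*(-2/25) = 2/75)
√(u(-103) + 35932) = √(2/75 + 35932) = √(2694902/75) = 7*√164994/15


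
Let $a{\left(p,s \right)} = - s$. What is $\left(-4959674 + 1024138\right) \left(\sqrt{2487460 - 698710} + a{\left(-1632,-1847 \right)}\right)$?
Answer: $-7268934992 - 295165200 \sqrt{318} \approx -1.2532 \cdot 10^{10}$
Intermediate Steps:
$\left(-4959674 + 1024138\right) \left(\sqrt{2487460 - 698710} + a{\left(-1632,-1847 \right)}\right) = \left(-4959674 + 1024138\right) \left(\sqrt{2487460 - 698710} - -1847\right) = - 3935536 \left(\sqrt{1788750} + 1847\right) = - 3935536 \left(75 \sqrt{318} + 1847\right) = - 3935536 \left(1847 + 75 \sqrt{318}\right) = -7268934992 - 295165200 \sqrt{318}$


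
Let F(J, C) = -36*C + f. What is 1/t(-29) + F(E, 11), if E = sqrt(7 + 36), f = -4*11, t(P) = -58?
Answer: -25521/58 ≈ -440.02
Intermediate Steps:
f = -44
E = sqrt(43) ≈ 6.5574
F(J, C) = -44 - 36*C (F(J, C) = -36*C - 44 = -44 - 36*C)
1/t(-29) + F(E, 11) = 1/(-58) + (-44 - 36*11) = -1/58 + (-44 - 396) = -1/58 - 440 = -25521/58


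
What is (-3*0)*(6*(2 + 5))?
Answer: 0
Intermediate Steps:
(-3*0)*(6*(2 + 5)) = 0*(6*7) = 0*42 = 0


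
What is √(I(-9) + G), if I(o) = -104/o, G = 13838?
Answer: √124646/3 ≈ 117.68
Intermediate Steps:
√(I(-9) + G) = √(-104/(-9) + 13838) = √(-104*(-⅑) + 13838) = √(104/9 + 13838) = √(124646/9) = √124646/3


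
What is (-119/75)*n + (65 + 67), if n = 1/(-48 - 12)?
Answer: 594119/4500 ≈ 132.03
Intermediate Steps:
n = -1/60 (n = 1/(-60) = -1/60 ≈ -0.016667)
(-119/75)*n + (65 + 67) = -119/75*(-1/60) + (65 + 67) = -119*1/75*(-1/60) + 132 = -119/75*(-1/60) + 132 = 119/4500 + 132 = 594119/4500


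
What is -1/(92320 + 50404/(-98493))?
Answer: -98493/9092823356 ≈ -1.0832e-5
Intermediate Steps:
-1/(92320 + 50404/(-98493)) = -1/(92320 + 50404*(-1/98493)) = -1/(92320 - 50404/98493) = -1/9092823356/98493 = -1*98493/9092823356 = -98493/9092823356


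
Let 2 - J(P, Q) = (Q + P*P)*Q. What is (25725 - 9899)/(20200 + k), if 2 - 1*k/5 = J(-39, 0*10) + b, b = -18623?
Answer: 15826/113315 ≈ 0.13966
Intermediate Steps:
J(P, Q) = 2 - Q*(Q + P²) (J(P, Q) = 2 - (Q + P*P)*Q = 2 - (Q + P²)*Q = 2 - Q*(Q + P²))
k = 93115 (k = 10 - 5*((2 - (0*10)² - 1*0*10*(-39)²) - 18623) = 10 - 5*((2 - 1*0² - 1*0*1521) - 18623) = 10 - 5*((2 - 1*0 + 0) - 18623) = 10 - 5*((2 + 0 + 0) - 18623) = 10 - 5*(2 - 18623) = 10 - 5*(-18621) = 10 + 93105 = 93115)
(25725 - 9899)/(20200 + k) = (25725 - 9899)/(20200 + 93115) = 15826/113315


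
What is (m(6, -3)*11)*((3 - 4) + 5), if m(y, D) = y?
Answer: 264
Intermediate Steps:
(m(6, -3)*11)*((3 - 4) + 5) = (6*11)*((3 - 4) + 5) = 66*(-1 + 5) = 66*4 = 264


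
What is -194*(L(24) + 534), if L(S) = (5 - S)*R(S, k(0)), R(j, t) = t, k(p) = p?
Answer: -103596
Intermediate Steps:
L(S) = 0 (L(S) = (5 - S)*0 = 0)
-194*(L(24) + 534) = -194*(0 + 534) = -194*534 = -103596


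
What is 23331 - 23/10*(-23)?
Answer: 233839/10 ≈ 23384.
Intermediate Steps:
23331 - 23/10*(-23) = 23331 - (1/10)*23*(-23) = 23331 - 23*(-23)/10 = 23331 - 1*(-529/10) = 23331 + 529/10 = 233839/10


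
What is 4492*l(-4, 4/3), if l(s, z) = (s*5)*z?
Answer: -359360/3 ≈ -1.1979e+5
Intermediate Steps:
l(s, z) = 5*s*z (l(s, z) = (5*s)*z = 5*s*z)
4492*l(-4, 4/3) = 4492*(5*(-4)*(4/3)) = 4492*(-80/3) = -359360/3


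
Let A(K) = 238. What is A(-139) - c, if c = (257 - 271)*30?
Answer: 658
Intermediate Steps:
c = -420 (c = -14*30 = -420)
A(-139) - c = 238 - 1*(-420) = 238 + 420 = 658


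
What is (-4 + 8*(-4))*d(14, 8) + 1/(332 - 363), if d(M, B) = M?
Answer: -15625/31 ≈ -504.03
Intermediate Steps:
(-4 + 8*(-4))*d(14, 8) + 1/(332 - 363) = (-4 + 8*(-4))*14 + 1/(332 - 363) = (-4 - 32)*14 + 1/(-31) = -36*14 - 1/31 = -504 - 1/31 = -15625/31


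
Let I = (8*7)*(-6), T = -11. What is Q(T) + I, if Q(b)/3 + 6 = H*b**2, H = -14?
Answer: -5436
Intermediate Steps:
I = -336 (I = 56*(-6) = -336)
Q(b) = -18 - 42*b**2 (Q(b) = -18 + 3*(-14*b**2) = -18 - 42*b**2)
Q(T) + I = (-18 - 42*(-11)**2) - 336 = (-18 - 42*121) - 336 = (-18 - 5082) - 336 = -5100 - 336 = -5436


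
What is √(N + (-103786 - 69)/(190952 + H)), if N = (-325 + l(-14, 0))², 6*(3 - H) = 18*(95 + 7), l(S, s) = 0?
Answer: √3839136427003730/190649 ≈ 325.00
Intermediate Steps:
H = -303 (H = 3 - 3*(95 + 7) = 3 - 3*102 = 3 - ⅙*1836 = 3 - 306 = -303)
N = 105625 (N = (-325 + 0)² = (-325)² = 105625)
√(N + (-103786 - 69)/(190952 + H)) = √(105625 + (-103786 - 69)/(190952 - 303)) = √(105625 - 103855/190649) = √(20137196770/190649) = √3839136427003730/190649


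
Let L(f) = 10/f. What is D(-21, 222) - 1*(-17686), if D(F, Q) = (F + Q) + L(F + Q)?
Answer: 3595297/201 ≈ 17887.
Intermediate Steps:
D(F, Q) = F + Q + 10/(F + Q) (D(F, Q) = (F + Q) + 10/(F + Q) = F + Q + 10/(F + Q))
D(-21, 222) - 1*(-17686) = (-21 + 222 + 10/(-21 + 222)) - 1*(-17686) = (-21 + 222 + 10/201) + 17686 = 40411/201 + 17686 = 3595297/201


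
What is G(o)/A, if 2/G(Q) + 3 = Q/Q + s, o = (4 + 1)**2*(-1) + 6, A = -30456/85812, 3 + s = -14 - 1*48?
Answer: 7151/85023 ≈ 0.084107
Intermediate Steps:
s = -65 (s = -3 + (-14 - 1*48) = -3 + (-14 - 48) = -3 - 62 = -65)
A = -2538/7151 (A = -30456*1/85812 = -2538/7151 ≈ -0.35492)
o = -19 (o = 5**2*(-1) + 6 = 25*(-1) + 6 = -25 + 6 = -19)
G(Q) = -2/67 (G(Q) = 2/(-3 + (Q/Q - 65)) = 2/(-3 + (1 - 65)) = 2/(-3 - 64) = 2/(-67) = 2*(-1/67) = -2/67)
G(o)/A = -2/(67*(-2538/7151)) = -2/67*(-7151/2538) = 7151/85023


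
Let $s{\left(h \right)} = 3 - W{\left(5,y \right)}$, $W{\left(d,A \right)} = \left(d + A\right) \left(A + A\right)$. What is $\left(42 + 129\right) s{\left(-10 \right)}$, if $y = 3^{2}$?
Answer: $-42579$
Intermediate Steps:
$y = 9$
$W{\left(d,A \right)} = 2 A \left(A + d\right)$ ($W{\left(d,A \right)} = \left(A + d\right) 2 A = 2 A \left(A + d\right)$)
$s{\left(h \right)} = -249$ ($s{\left(h \right)} = 3 - 2 \cdot 9 \left(9 + 5\right) = 3 - 2 \cdot 9 \cdot 14 = 3 - 252 = -249$)
$\left(42 + 129\right) s{\left(-10 \right)} = \left(42 + 129\right) \left(-249\right) = 171 \left(-249\right) = -42579$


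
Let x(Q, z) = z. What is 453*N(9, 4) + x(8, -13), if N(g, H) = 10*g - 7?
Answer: 37586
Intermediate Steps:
N(g, H) = -7 + 10*g
453*N(9, 4) + x(8, -13) = 453*(-7 + 10*9) - 13 = 453*(-7 + 90) - 13 = 453*83 - 13 = 37599 - 13 = 37586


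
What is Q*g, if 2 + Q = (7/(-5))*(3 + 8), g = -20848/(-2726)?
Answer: -31272/235 ≈ -133.07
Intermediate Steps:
g = 10424/1363 (g = -20848*(-1/2726) = 10424/1363 ≈ 7.6478)
Q = -87/5 (Q = -2 + (7/(-5))*(3 + 8) = -2 + (7*(-1/5))*11 = -2 - 7/5*11 = -2 - 77/5 = -87/5 ≈ -17.400)
Q*g = -87/5*10424/1363 = -31272/235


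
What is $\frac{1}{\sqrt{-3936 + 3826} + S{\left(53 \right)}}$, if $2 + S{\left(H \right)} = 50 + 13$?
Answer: $\frac{61}{3831} - \frac{i \sqrt{110}}{3831} \approx 0.015923 - 0.0027377 i$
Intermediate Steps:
$S{\left(H \right)} = 61$ ($S{\left(H \right)} = -2 + \left(50 + 13\right) = -2 + 63 = 61$)
$\frac{1}{\sqrt{-3936 + 3826} + S{\left(53 \right)}} = \frac{1}{\sqrt{-3936 + 3826} + 61} = \frac{1}{\sqrt{-110} + 61} = \frac{1}{i \sqrt{110} + 61} = \frac{1}{61 + i \sqrt{110}}$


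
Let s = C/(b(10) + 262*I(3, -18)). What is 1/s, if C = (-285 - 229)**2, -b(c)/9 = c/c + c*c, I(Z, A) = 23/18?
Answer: -1292/594441 ≈ -0.0021735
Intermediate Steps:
I(Z, A) = 23/18 (I(Z, A) = 23*(1/18) = 23/18)
b(c) = -9 - 9*c**2 (b(c) = -9*(c/c + c*c) = -9*(1 + c**2) = -9 - 9*c**2)
C = 264196 (C = (-514)**2 = 264196)
s = -594441/1292 (s = 264196/((-9 - 9*10**2) + 262*(23/18)) = 264196/((-9 - 9*100) + 3013/9) = 264196/((-9 - 900) + 3013/9) = 264196/(-909 + 3013/9) = 264196/(-5168/9) = 264196*(-9/5168) = -594441/1292 ≈ -460.09)
1/s = 1/(-594441/1292) = -1292/594441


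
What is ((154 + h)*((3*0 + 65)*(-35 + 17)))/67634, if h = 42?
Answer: -16380/4831 ≈ -3.3906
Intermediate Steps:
((154 + h)*((3*0 + 65)*(-35 + 17)))/67634 = ((154 + 42)*((3*0 + 65)*(-35 + 17)))/67634 = (196*((0 + 65)*(-18)))*(1/67634) = (196*(65*(-18)))*(1/67634) = (196*(-1170))*(1/67634) = -229320*1/67634 = -16380/4831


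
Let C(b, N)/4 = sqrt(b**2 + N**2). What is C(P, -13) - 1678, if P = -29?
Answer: -1678 + 4*sqrt(1010) ≈ -1550.9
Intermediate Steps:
C(b, N) = 4*sqrt(N**2 + b**2) (C(b, N) = 4*sqrt(b**2 + N**2) = 4*sqrt(N**2 + b**2))
C(P, -13) - 1678 = 4*sqrt((-13)**2 + (-29)**2) - 1678 = 4*sqrt(169 + 841) - 1678 = 4*sqrt(1010) - 1678 = -1678 + 4*sqrt(1010)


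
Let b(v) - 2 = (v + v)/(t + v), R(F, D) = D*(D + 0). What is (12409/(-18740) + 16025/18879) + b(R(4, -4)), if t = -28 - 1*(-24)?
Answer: 572356823/117930820 ≈ 4.8533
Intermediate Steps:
t = -4 (t = -28 + 24 = -4)
R(F, D) = D**2 (R(F, D) = D*D = D**2)
b(v) = 2 + 2*v/(-4 + v) (b(v) = 2 + (v + v)/(-4 + v) = 2 + (2*v)/(-4 + v) = 2 + 2*v/(-4 + v))
(12409/(-18740) + 16025/18879) + b(R(4, -4)) = (12409/(-18740) + 16025/18879) + 4*(-2 + (-4)**2)/(-4 + (-4)**2) = (12409*(-1/18740) + 16025*(1/18879)) + 4*(-2 + 16)/(-4 + 16) = (-12409/18740 + 16025/18879) + 4*14/12 = 66038989/353792460 + 4*(1/12)*14 = 66038989/353792460 + 14/3 = 572356823/117930820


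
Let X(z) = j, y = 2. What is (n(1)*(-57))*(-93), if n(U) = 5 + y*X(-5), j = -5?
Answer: -26505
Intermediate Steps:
X(z) = -5
n(U) = -5 (n(U) = 5 + 2*(-5) = 5 - 10 = -5)
(n(1)*(-57))*(-93) = -5*(-57)*(-93) = 285*(-93) = -26505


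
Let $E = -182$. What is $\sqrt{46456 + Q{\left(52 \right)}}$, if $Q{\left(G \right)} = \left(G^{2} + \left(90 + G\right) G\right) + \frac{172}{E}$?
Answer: $\frac{\sqrt{468233038}}{91} \approx 237.79$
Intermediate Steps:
$Q{\left(G \right)} = - \frac{86}{91} + G^{2} + G \left(90 + G\right)$ ($Q{\left(G \right)} = \left(G^{2} + \left(90 + G\right) G\right) + \frac{172}{-182} = \left(G^{2} + G \left(90 + G\right)\right) + 172 \left(- \frac{1}{182}\right) = \left(G^{2} + G \left(90 + G\right)\right) - \frac{86}{91} = - \frac{86}{91} + G^{2} + G \left(90 + G\right)$)
$\sqrt{46456 + Q{\left(52 \right)}} = \sqrt{46456 - \left(\frac{86}{91} - 104 \left(45 + 52\right)\right)} = \sqrt{46456 - \left(\frac{86}{91} - 10088\right)} = \sqrt{46456 + \left(- \frac{86}{91} + 10088\right)} = \sqrt{46456 + \frac{917922}{91}} = \sqrt{\frac{5145418}{91}} = \frac{\sqrt{468233038}}{91}$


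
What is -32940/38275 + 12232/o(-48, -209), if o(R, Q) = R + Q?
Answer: -95329076/1967335 ≈ -48.456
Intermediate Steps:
o(R, Q) = Q + R
-32940/38275 + 12232/o(-48, -209) = -32940/38275 + 12232/(-209 - 48) = -32940*1/38275 + 12232/(-257) = -6588/7655 + 12232*(-1/257) = -6588/7655 - 12232/257 = -95329076/1967335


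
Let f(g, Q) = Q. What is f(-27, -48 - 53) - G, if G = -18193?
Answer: 18092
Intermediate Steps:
f(-27, -48 - 53) - G = (-48 - 53) - 1*(-18193) = -101 + 18193 = 18092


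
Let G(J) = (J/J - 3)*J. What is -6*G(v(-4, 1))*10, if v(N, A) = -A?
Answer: -120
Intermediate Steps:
G(J) = -2*J (G(J) = (1 - 3)*J = -2*J)
-6*G(v(-4, 1))*10 = -(-12)*(-1*1)*10 = -(-12)*(-1)*10 = -6*2*10 = -12*10 = -120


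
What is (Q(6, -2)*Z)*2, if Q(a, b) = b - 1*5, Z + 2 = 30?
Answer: -392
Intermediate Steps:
Z = 28 (Z = -2 + 30 = 28)
Q(a, b) = -5 + b (Q(a, b) = b - 5 = -5 + b)
(Q(6, -2)*Z)*2 = ((-5 - 2)*28)*2 = -7*28*2 = -196*2 = -392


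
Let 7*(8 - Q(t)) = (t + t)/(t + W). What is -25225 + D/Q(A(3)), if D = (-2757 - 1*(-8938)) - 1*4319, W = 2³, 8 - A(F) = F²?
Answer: -4923706/197 ≈ -24993.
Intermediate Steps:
A(F) = 8 - F²
W = 8
D = 1862 (D = (-2757 + 8938) - 4319 = 6181 - 4319 = 1862)
Q(t) = 8 - 2*t/(7*(8 + t)) (Q(t) = 8 - (t + t)/(7*(t + 8)) = 8 - 2*t/(7*(8 + t)))
-25225 + D/Q(A(3)) = -25225 + 1862/((2*(224 + 27*(8 - 1*3²))/(7*(8 + (8 - 1*3²))))) = -25225 + 1862/((2*(224 + 27*(8 - 1*9))/(7*(8 + (8 - 1*9))))) = -25225 + 1862/((2*(224 + 27*(8 - 9))/(7*(8 + (8 - 9))))) = -25225 + 1862/((2*(224 + 27*(-1))/(7*(8 - 1)))) = -25225 + 1862/(((2/7)*(224 - 27)/7)) = -25225 + 1862/(((2/7)*(⅐)*197)) = -25225 + 1862/(394/49) = -25225 + 1862*(49/394) = -25225 + 45619/197 = -4923706/197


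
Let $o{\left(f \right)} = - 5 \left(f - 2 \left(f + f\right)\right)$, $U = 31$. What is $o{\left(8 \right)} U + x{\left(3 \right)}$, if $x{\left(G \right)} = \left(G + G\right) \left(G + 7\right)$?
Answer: $3780$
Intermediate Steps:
$x{\left(G \right)} = 2 G \left(7 + G\right)$
$o{\left(f \right)} = 15 f$ ($o{\left(f \right)} = - 5 \left(f - 2 \cdot 2 f\right) = - 5 \left(f - 4 f\right) = - 5 \left(- 3 f\right) = 15 f$)
$o{\left(8 \right)} U + x{\left(3 \right)} = 15 \cdot 8 \cdot 31 + 2 \cdot 3 \left(7 + 3\right) = 120 \cdot 31 + 2 \cdot 3 \cdot 10 = 3720 + 60 = 3780$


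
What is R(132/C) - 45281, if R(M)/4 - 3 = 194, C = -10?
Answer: -44493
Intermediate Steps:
R(M) = 788 (R(M) = 12 + 4*194 = 12 + 776 = 788)
R(132/C) - 45281 = 788 - 45281 = -44493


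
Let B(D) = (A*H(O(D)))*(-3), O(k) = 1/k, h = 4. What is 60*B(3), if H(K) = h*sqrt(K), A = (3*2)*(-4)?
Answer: 5760*sqrt(3) ≈ 9976.6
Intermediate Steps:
A = -24 (A = 6*(-4) = -24)
H(K) = 4*sqrt(K)
B(D) = 288*sqrt(1/D) (B(D) = -96*sqrt(1/D)*(-3) = 288*sqrt(1/D))
60*B(3) = 60*(288*sqrt(1/3)) = 60*(288*(sqrt(3)/3)) = 60*(96*sqrt(3)) = 5760*sqrt(3)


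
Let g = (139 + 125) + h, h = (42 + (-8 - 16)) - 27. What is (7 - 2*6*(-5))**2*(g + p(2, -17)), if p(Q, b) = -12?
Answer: 1090827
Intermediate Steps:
h = -9 (h = (42 - 24) - 27 = 18 - 27 = -9)
g = 255 (g = (139 + 125) - 9 = 264 - 9 = 255)
(7 - 2*6*(-5))**2*(g + p(2, -17)) = (7 - 2*6*(-5))**2*(255 - 12) = (7 - 12*(-5))**2*243 = (7 + 60)**2*243 = 67**2*243 = 4489*243 = 1090827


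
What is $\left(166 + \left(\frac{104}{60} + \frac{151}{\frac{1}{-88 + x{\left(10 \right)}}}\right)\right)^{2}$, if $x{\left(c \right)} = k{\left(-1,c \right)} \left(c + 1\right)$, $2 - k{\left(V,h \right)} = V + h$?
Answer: $\frac{137796121681}{225} \approx 6.1243 \cdot 10^{8}$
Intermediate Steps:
$k{\left(V,h \right)} = 2 - V - h$ ($k{\left(V,h \right)} = 2 - \left(V + h\right) = 2 - V - h$)
$x{\left(c \right)} = \left(1 + c\right) \left(3 - c\right)$ ($x{\left(c \right)} = \left(2 - -1 - c\right) \left(c + 1\right) = \left(2 + 1 - c\right) \left(1 + c\right) = \left(3 - c\right) \left(1 + c\right) = \left(1 + c\right) \left(3 - c\right)$)
$\left(166 + \left(\frac{104}{60} + \frac{151}{\frac{1}{-88 + x{\left(10 \right)}}}\right)\right)^{2} = \left(166 + \left(\frac{104}{60} + \frac{151}{\frac{1}{-88 - \left(1 + 10\right) \left(-3 + 10\right)}}\right)\right)^{2} = \left(166 + \left(104 \cdot \frac{1}{60} + \frac{151}{\frac{1}{-88 - 11 \cdot 7}}\right)\right)^{2} = \left(166 + \left(\frac{26}{15} + \frac{151}{\frac{1}{-88 - 77}}\right)\right)^{2} = \left(166 + \left(\frac{26}{15} + \frac{151}{\frac{1}{-165}}\right)\right)^{2} = \left(166 + \left(\frac{26}{15} + \frac{151}{- \frac{1}{165}}\right)\right)^{2} = \left(166 + \left(\frac{26}{15} + 151 \left(-165\right)\right)\right)^{2} = \left(166 + \left(\frac{26}{15} - 24915\right)\right)^{2} = \left(166 - \frac{373699}{15}\right)^{2} = \left(- \frac{371209}{15}\right)^{2} = \frac{137796121681}{225}$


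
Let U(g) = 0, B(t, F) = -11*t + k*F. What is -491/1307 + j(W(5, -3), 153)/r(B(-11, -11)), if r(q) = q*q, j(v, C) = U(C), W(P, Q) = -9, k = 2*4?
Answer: -491/1307 ≈ -0.37567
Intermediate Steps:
k = 8
B(t, F) = -11*t + 8*F
j(v, C) = 0
r(q) = q²
-491/1307 + j(W(5, -3), 153)/r(B(-11, -11)) = -491/1307 + 0/((-11*(-11) + 8*(-11))²) = -491*1/1307 + 0/((121 - 88)²) = -491/1307 + 0/(33²) = -491/1307 + 0/1089 = -491/1307 + 0*(1/1089) = -491/1307 + 0 = -491/1307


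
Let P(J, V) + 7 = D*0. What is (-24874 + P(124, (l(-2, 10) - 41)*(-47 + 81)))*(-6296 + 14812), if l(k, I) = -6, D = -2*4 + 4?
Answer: -211886596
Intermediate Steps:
D = -4 (D = -8 + 4 = -4)
P(J, V) = -7 (P(J, V) = -7 - 4*0 = -7 + 0 = -7)
(-24874 + P(124, (l(-2, 10) - 41)*(-47 + 81)))*(-6296 + 14812) = (-24874 - 7)*(-6296 + 14812) = -24881*8516 = -211886596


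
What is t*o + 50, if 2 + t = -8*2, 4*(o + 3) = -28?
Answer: 230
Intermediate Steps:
o = -10 (o = -3 + (¼)*(-28) = -3 - 7 = -10)
t = -18 (t = -2 - 8*2 = -2 - 16 = -18)
t*o + 50 = -18*(-10) + 50 = 180 + 50 = 230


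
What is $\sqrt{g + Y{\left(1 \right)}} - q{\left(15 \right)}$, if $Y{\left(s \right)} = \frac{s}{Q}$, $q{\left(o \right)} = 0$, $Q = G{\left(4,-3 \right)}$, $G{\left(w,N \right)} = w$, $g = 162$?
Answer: $\frac{\sqrt{649}}{2} \approx 12.738$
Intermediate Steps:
$Q = 4$
$Y{\left(s \right)} = \frac{s}{4}$
$\sqrt{g + Y{\left(1 \right)}} - q{\left(15 \right)} = \sqrt{162 + \frac{1}{4} \cdot 1} - 0 = \sqrt{162 + \frac{1}{4}} + 0 = \sqrt{\frac{649}{4}} + 0 = \frac{\sqrt{649}}{2} + 0 = \frac{\sqrt{649}}{2}$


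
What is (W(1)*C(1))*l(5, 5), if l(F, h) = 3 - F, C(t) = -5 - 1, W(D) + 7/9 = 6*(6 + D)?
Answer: 1484/3 ≈ 494.67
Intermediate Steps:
W(D) = 317/9 + 6*D (W(D) = -7/9 + 6*(6 + D) = -7/9 + (36 + 6*D) = 317/9 + 6*D)
C(t) = -6
(W(1)*C(1))*l(5, 5) = ((317/9 + 6*1)*(-6))*(3 - 1*5) = ((317/9 + 6)*(-6))*(3 - 5) = ((371/9)*(-6))*(-2) = -742/3*(-2) = 1484/3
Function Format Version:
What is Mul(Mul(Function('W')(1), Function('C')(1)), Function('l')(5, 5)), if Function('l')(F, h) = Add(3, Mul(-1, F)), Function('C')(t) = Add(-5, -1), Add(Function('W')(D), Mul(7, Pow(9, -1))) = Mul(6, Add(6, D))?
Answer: Rational(1484, 3) ≈ 494.67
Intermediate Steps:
Function('W')(D) = Add(Rational(317, 9), Mul(6, D)) (Function('W')(D) = Add(Rational(-7, 9), Mul(6, Add(6, D))) = Add(Rational(-7, 9), Add(36, Mul(6, D))) = Add(Rational(317, 9), Mul(6, D)))
Function('C')(t) = -6
Mul(Mul(Function('W')(1), Function('C')(1)), Function('l')(5, 5)) = Mul(Mul(Add(Rational(317, 9), Mul(6, 1)), -6), Add(3, Mul(-1, 5))) = Mul(Mul(Add(Rational(317, 9), 6), -6), Add(3, -5)) = Mul(Mul(Rational(371, 9), -6), -2) = Mul(Rational(-742, 3), -2) = Rational(1484, 3)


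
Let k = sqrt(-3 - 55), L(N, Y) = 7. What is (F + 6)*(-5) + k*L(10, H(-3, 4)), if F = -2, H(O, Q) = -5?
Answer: -20 + 7*I*sqrt(58) ≈ -20.0 + 53.31*I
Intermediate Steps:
k = I*sqrt(58) (k = sqrt(-58) = I*sqrt(58) ≈ 7.6158*I)
(F + 6)*(-5) + k*L(10, H(-3, 4)) = (-2 + 6)*(-5) + (I*sqrt(58))*7 = 4*(-5) + 7*I*sqrt(58) = -20 + 7*I*sqrt(58)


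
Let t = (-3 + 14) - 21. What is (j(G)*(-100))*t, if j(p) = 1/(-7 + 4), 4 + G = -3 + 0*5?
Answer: -1000/3 ≈ -333.33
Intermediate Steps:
G = -7 (G = -4 + (-3 + 0*5) = -4 + (-3 + 0) = -4 - 3 = -7)
t = -10 (t = 11 - 21 = -10)
j(p) = -⅓ (j(p) = 1/(-3) = -⅓)
(j(G)*(-100))*t = -⅓*(-100)*(-10) = (100/3)*(-10) = -1000/3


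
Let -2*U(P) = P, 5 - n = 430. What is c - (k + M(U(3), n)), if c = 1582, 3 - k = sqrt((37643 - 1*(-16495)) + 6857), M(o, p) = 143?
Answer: 1436 + sqrt(60995) ≈ 1683.0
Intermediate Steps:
n = -425 (n = 5 - 1*430 = 5 - 430 = -425)
U(P) = -P/2
k = 3 - sqrt(60995) (k = 3 - sqrt((37643 - 1*(-16495)) + 6857) = 3 - sqrt((37643 + 16495) + 6857) = 3 - sqrt(54138 + 6857) = 3 - sqrt(60995) ≈ -243.97)
c - (k + M(U(3), n)) = 1582 - ((3 - sqrt(60995)) + 143) = 1582 - (146 - sqrt(60995)) = 1582 + (-146 + sqrt(60995)) = 1436 + sqrt(60995)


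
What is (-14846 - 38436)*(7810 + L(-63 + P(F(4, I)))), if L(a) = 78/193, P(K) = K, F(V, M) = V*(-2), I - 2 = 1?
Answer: -80317713056/193 ≈ -4.1615e+8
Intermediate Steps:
I = 3 (I = 2 + 1 = 3)
F(V, M) = -2*V
L(a) = 78/193 (L(a) = 78*(1/193) = 78/193)
(-14846 - 38436)*(7810 + L(-63 + P(F(4, I)))) = (-14846 - 38436)*(7810 + 78/193) = -53282*1507408/193 = -80317713056/193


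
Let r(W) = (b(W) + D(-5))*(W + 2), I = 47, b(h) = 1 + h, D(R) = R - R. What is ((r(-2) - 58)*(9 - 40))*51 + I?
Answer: 91745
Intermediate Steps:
D(R) = 0
r(W) = (1 + W)*(2 + W) (r(W) = ((1 + W) + 0)*(W + 2) = (1 + W)*(2 + W))
((r(-2) - 58)*(9 - 40))*51 + I = (((2 + (-2)² + 3*(-2)) - 58)*(9 - 40))*51 + 47 = (((2 + 4 - 6) - 58)*(-31))*51 + 47 = ((0 - 58)*(-31))*51 + 47 = -58*(-31)*51 + 47 = 1798*51 + 47 = 91698 + 47 = 91745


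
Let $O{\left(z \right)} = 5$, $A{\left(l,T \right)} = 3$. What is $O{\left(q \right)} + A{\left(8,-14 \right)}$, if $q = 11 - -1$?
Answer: $8$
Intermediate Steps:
$q = 12$ ($q = 11 + 1 = 12$)
$O{\left(q \right)} + A{\left(8,-14 \right)} = 5 + 3 = 8$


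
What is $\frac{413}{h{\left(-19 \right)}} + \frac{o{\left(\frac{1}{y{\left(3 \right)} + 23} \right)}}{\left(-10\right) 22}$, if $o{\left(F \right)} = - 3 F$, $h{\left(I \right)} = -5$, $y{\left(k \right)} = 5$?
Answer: $- \frac{508813}{6160} \approx -82.599$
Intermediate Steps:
$\frac{413}{h{\left(-19 \right)}} + \frac{o{\left(\frac{1}{y{\left(3 \right)} + 23} \right)}}{\left(-10\right) 22} = \frac{413}{-5} + \frac{\left(-3\right) \frac{1}{5 + 23}}{\left(-10\right) 22} = 413 \left(- \frac{1}{5}\right) + \frac{\left(-3\right) \frac{1}{28}}{-220} = - \frac{413}{5} + \left(-3\right) \frac{1}{28} \left(- \frac{1}{220}\right) = - \frac{413}{5} - - \frac{3}{6160} = - \frac{413}{5} + \frac{3}{6160} = - \frac{508813}{6160}$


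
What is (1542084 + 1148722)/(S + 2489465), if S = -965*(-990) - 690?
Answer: 2690806/3444125 ≈ 0.78127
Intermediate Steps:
S = 954660 (S = 955350 - 690 = 954660)
(1542084 + 1148722)/(S + 2489465) = (1542084 + 1148722)/(954660 + 2489465) = 2690806/3444125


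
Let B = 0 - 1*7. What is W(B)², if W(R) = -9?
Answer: 81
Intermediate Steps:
B = -7 (B = 0 - 7 = -7)
W(B)² = (-9)² = 81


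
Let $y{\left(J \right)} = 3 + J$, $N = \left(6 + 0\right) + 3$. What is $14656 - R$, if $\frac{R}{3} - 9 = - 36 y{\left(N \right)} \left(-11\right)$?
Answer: $373$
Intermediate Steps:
$N = 9$ ($N = 6 + 3 = 9$)
$R = 14283$ ($R = 27 + 3 - 36 \left(3 + 9\right) \left(-11\right) = 27 + 3 \left(-36\right) 12 \left(-11\right) = 27 + 3 \left(\left(-432\right) \left(-11\right)\right) = 27 + 3 \cdot 4752 = 27 + 14256 = 14283$)
$14656 - R = 14656 - 14283 = 373$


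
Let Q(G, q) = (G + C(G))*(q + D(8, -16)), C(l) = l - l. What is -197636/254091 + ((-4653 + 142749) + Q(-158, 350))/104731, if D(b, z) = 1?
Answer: 298956142/26611204521 ≈ 0.011234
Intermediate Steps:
C(l) = 0
Q(G, q) = G*(1 + q) (Q(G, q) = (G + 0)*(q + 1) = G*(1 + q))
-197636/254091 + ((-4653 + 142749) + Q(-158, 350))/104731 = -197636/254091 + ((-4653 + 142749) - 158*(1 + 350))/104731 = -197636*1/254091 + (138096 - 158*351)*(1/104731) = -197636/254091 + (138096 - 55458)*(1/104731) = -197636/254091 + 82638*(1/104731) = -197636/254091 + 82638/104731 = 298956142/26611204521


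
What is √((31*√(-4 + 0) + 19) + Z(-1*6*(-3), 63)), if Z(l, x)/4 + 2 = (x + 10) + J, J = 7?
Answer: √(331 + 62*I) ≈ 18.272 + 1.6966*I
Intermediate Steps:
Z(l, x) = 60 + 4*x (Z(l, x) = -8 + 4*((x + 10) + 7) = -8 + 4*((10 + x) + 7) = -8 + 4*(17 + x) = -8 + (68 + 4*x) = 60 + 4*x)
√((31*√(-4 + 0) + 19) + Z(-1*6*(-3), 63)) = √((31*√(-4 + 0) + 19) + (60 + 4*63)) = √((31*√(-4) + 19) + (60 + 252)) = √((31*(2*I) + 19) + 312) = √((62*I + 19) + 312) = √((19 + 62*I) + 312) = √(331 + 62*I)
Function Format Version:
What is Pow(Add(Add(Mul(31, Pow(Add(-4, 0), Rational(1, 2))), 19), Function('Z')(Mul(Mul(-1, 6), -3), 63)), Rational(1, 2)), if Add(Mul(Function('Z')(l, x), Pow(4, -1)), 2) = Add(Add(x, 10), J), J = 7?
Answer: Pow(Add(331, Mul(62, I)), Rational(1, 2)) ≈ Add(18.272, Mul(1.6966, I))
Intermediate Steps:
Function('Z')(l, x) = Add(60, Mul(4, x)) (Function('Z')(l, x) = Add(-8, Mul(4, Add(Add(x, 10), 7))) = Add(-8, Mul(4, Add(Add(10, x), 7))) = Add(-8, Mul(4, Add(17, x))) = Add(-8, Add(68, Mul(4, x))) = Add(60, Mul(4, x)))
Pow(Add(Add(Mul(31, Pow(Add(-4, 0), Rational(1, 2))), 19), Function('Z')(Mul(Mul(-1, 6), -3), 63)), Rational(1, 2)) = Pow(Add(Add(Mul(31, Pow(Add(-4, 0), Rational(1, 2))), 19), Add(60, Mul(4, 63))), Rational(1, 2)) = Pow(Add(Add(Mul(31, Pow(-4, Rational(1, 2))), 19), Add(60, 252)), Rational(1, 2)) = Pow(Add(Add(Mul(31, Mul(2, I)), 19), 312), Rational(1, 2)) = Pow(Add(Add(Mul(62, I), 19), 312), Rational(1, 2)) = Pow(Add(Add(19, Mul(62, I)), 312), Rational(1, 2)) = Pow(Add(331, Mul(62, I)), Rational(1, 2))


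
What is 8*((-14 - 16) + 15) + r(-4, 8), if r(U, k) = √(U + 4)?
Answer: -120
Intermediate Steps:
r(U, k) = √(4 + U)
8*((-14 - 16) + 15) + r(-4, 8) = 8*((-14 - 16) + 15) + √(4 - 4) = 8*(-30 + 15) + √0 = 8*(-15) + 0 = -120 + 0 = -120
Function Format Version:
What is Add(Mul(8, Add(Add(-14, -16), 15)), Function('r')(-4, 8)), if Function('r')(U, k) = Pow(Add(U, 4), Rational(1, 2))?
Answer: -120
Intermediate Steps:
Function('r')(U, k) = Pow(Add(4, U), Rational(1, 2))
Add(Mul(8, Add(Add(-14, -16), 15)), Function('r')(-4, 8)) = Add(Mul(8, Add(Add(-14, -16), 15)), Pow(Add(4, -4), Rational(1, 2))) = Add(Mul(8, Add(-30, 15)), Pow(0, Rational(1, 2))) = Add(Mul(8, -15), 0) = Add(-120, 0) = -120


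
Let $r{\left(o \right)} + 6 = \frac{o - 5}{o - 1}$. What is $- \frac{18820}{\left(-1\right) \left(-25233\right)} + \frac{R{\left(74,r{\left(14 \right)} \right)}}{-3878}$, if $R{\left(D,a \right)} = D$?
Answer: $- \frac{37425601}{48926787} \approx -0.76493$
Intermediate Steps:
$r{\left(o \right)} = -6 + \frac{-5 + o}{-1 + o}$ ($r{\left(o \right)} = -6 + \frac{o - 5}{o - 1} = -6 + \frac{-5 + o}{-1 + o}$)
$- \frac{18820}{\left(-1\right) \left(-25233\right)} + \frac{R{\left(74,r{\left(14 \right)} \right)}}{-3878} = - \frac{18820}{\left(-1\right) \left(-25233\right)} + \frac{74}{-3878} = - \frac{18820}{25233} + 74 \left(- \frac{1}{3878}\right) = \left(-18820\right) \frac{1}{25233} - \frac{37}{1939} = - \frac{18820}{25233} - \frac{37}{1939} = - \frac{37425601}{48926787}$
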